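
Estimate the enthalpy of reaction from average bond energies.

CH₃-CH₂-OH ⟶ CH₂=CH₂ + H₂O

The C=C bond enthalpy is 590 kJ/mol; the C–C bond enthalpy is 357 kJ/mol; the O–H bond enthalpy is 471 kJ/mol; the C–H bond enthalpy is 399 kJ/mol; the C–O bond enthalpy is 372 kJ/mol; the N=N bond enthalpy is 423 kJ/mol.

ΔH ≈ +67 kJ

Bonds broken (reactants):
  C–C: 1 × 357 = 357
  C–H: 5 × 399 = 1995
  C–O: 1 × 372 = 372
  O–H: 1 × 471 = 471
  Σ(broken) = 3195 kJ
Bonds formed (products):
  C–H: 4 × 399 = 1596
  C=C: 1 × 590 = 590
  O–H: 2 × 471 = 942
  Σ(formed) = 3128 kJ
ΔH = Σ(broken) − Σ(formed) = 3195 − 3128 = +67 kJ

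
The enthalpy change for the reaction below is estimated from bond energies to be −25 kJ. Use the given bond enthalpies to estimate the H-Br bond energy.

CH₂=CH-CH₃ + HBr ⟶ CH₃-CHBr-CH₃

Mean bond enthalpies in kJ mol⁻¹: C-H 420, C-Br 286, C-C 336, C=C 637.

D(H-Br) ≈ 380 kJ/mol

Let D be the H-Br bond energy.
Σ(broken) = 1×336 + 6×420 + 1×637 + 1×D = 3493 + D
Σ(formed) = 1×286 + 2×336 + 7×420 = 3898
ΔH = Σ(broken) − Σ(formed) = (3493 + D) − (3898) = −405 + D
Setting this equal to −25 kJ gives D = 380 kJ/mol.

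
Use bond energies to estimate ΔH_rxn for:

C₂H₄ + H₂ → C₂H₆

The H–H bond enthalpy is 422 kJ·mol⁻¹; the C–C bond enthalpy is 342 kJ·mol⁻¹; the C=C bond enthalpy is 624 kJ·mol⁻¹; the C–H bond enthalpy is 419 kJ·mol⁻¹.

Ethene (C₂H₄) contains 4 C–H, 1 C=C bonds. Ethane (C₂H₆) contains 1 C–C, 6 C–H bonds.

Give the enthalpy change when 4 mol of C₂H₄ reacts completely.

ΔH = −536 kJ

Bonds broken (reactants):
  C–H: 4 × 419 = 1676
  C=C: 1 × 624 = 624
  H–H: 1 × 422 = 422
  Σ(broken) = 2722 kJ
Bonds formed (products):
  C–C: 1 × 342 = 342
  C–H: 6 × 419 = 2514
  Σ(formed) = 2856 kJ
ΔH = Σ(broken) − Σ(formed) = 2722 − 2856 = −134 kJ
For 4× the reaction as written: 4 × (−134) = −536 kJ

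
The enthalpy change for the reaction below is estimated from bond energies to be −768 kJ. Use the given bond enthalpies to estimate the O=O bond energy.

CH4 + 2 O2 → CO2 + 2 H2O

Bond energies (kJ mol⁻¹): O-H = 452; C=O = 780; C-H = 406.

Let D be the O=O bond energy.
Σ(broken) = 4×406 + 2×D = 1624 + 2D
Σ(formed) = 2×780 + 4×452 = 3368
ΔH = Σ(broken) − Σ(formed) = (1624 + 2D) − (3368) = −1744 + 2D
Setting this equal to −768 kJ gives 2D = 976, so D = 488 kJ/mol.

D(O=O) ≈ 488 kJ/mol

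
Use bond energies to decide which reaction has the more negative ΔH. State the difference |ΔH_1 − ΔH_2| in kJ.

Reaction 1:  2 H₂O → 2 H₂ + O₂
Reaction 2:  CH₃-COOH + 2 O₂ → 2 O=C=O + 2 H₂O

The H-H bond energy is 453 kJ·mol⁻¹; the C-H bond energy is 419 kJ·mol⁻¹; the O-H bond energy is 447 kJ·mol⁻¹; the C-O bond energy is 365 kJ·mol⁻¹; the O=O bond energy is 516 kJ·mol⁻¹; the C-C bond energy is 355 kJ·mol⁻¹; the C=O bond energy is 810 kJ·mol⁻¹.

Reaction 2, by 1128 kJ

Reaction 1:
  Bonds broken (reactants):
    O-H: 4 × 447 = 1788
    Σ(broken) = 1788 kJ
  Bonds formed (products):
    H-H: 2 × 453 = 906
    O=O: 1 × 516 = 516
    Σ(formed) = 1422 kJ
  ΔH_1 = 1788 − 1422 = +366 kJ
Reaction 2:
  Bonds broken (reactants):
    C-C: 1 × 355 = 355
    C-H: 3 × 419 = 1257
    C-O: 1 × 365 = 365
    C=O: 1 × 810 = 810
    O-H: 1 × 447 = 447
    O=O: 2 × 516 = 1032
    Σ(broken) = 4266 kJ
  Bonds formed (products):
    C=O: 4 × 810 = 3240
    O-H: 4 × 447 = 1788
    Σ(formed) = 5028 kJ
  ΔH_2 = 4266 − 5028 = −762 kJ
ΔH_1 − ΔH_2 = +1128 kJ, so reaction 2 has the more negative ΔH; |ΔH_1 − ΔH_2| = 1128 kJ.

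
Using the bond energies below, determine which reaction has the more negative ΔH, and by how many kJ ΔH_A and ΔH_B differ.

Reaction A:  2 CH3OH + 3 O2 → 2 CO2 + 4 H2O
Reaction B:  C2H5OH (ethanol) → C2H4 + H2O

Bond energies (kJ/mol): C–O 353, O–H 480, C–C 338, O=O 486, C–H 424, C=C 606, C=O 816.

Reaction A:
  Bonds broken (reactants):
    C–H: 6 × 424 = 2544
    C–O: 2 × 353 = 706
    O–H: 2 × 480 = 960
    O=O: 3 × 486 = 1458
    Σ(broken) = 5668 kJ
  Bonds formed (products):
    C=O: 4 × 816 = 3264
    O–H: 8 × 480 = 3840
    Σ(formed) = 7104 kJ
  ΔH_A = 5668 − 7104 = −1436 kJ
Reaction B:
  Bonds broken (reactants):
    C–C: 1 × 338 = 338
    C–H: 5 × 424 = 2120
    C–O: 1 × 353 = 353
    O–H: 1 × 480 = 480
    Σ(broken) = 3291 kJ
  Bonds formed (products):
    C–H: 4 × 424 = 1696
    C=C: 1 × 606 = 606
    O–H: 2 × 480 = 960
    Σ(formed) = 3262 kJ
  ΔH_B = 3291 − 3262 = +29 kJ
ΔH_A − ΔH_B = −1465 kJ, so reaction A has the more negative ΔH; |ΔH_A − ΔH_B| = 1465 kJ.

Reaction A, by 1465 kJ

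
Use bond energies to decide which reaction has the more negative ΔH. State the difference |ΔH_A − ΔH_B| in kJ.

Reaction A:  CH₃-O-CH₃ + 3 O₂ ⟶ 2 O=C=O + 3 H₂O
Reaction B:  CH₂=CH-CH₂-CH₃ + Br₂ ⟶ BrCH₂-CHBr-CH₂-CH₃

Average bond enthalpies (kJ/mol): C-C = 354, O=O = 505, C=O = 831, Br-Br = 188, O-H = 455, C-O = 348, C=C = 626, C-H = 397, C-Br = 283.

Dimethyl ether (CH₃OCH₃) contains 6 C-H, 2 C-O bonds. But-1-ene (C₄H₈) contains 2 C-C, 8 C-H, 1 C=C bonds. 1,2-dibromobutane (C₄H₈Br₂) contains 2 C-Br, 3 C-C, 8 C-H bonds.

Reaction A:
  Bonds broken (reactants):
    C-H: 6 × 397 = 2382
    C-O: 2 × 348 = 696
    O=O: 3 × 505 = 1515
    Σ(broken) = 4593 kJ
  Bonds formed (products):
    C=O: 4 × 831 = 3324
    O-H: 6 × 455 = 2730
    Σ(formed) = 6054 kJ
  ΔH_A = 4593 − 6054 = −1461 kJ
Reaction B:
  Bonds broken (reactants):
    Br-Br: 1 × 188 = 188
    C-C: 2 × 354 = 708
    C-H: 8 × 397 = 3176
    C=C: 1 × 626 = 626
    Σ(broken) = 4698 kJ
  Bonds formed (products):
    C-Br: 2 × 283 = 566
    C-C: 3 × 354 = 1062
    C-H: 8 × 397 = 3176
    Σ(formed) = 4804 kJ
  ΔH_B = 4698 − 4804 = −106 kJ
ΔH_A − ΔH_B = −1355 kJ, so reaction A has the more negative ΔH; |ΔH_A − ΔH_B| = 1355 kJ.

Reaction A, by 1355 kJ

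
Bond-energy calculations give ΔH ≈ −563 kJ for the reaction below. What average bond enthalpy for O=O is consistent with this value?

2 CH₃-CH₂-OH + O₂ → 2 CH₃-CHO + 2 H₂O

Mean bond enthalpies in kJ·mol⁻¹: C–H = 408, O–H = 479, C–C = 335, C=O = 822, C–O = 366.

D(O=O) ≈ 491 kJ/mol

Let D be the O=O bond energy.
Σ(broken) = 2×335 + 10×408 + 2×366 + 2×479 + 1×D = 6440 + D
Σ(formed) = 2×335 + 8×408 + 2×822 + 4×479 = 7494
ΔH = Σ(broken) − Σ(formed) = (6440 + D) − (7494) = −1054 + D
Setting this equal to −563 kJ gives D = 491 kJ/mol.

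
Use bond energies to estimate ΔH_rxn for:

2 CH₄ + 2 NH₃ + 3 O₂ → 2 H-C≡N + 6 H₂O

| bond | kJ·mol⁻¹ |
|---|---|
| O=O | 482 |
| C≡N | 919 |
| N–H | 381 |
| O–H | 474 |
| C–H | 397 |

Bonds broken (reactants):
  C–H: 8 × 397 = 3176
  N–H: 6 × 381 = 2286
  O=O: 3 × 482 = 1446
  Σ(broken) = 6908 kJ
Bonds formed (products):
  C≡N: 2 × 919 = 1838
  C–H: 2 × 397 = 794
  O–H: 12 × 474 = 5688
  Σ(formed) = 8320 kJ
ΔH = Σ(broken) − Σ(formed) = 6908 − 8320 = −1412 kJ

ΔH ≈ −1412 kJ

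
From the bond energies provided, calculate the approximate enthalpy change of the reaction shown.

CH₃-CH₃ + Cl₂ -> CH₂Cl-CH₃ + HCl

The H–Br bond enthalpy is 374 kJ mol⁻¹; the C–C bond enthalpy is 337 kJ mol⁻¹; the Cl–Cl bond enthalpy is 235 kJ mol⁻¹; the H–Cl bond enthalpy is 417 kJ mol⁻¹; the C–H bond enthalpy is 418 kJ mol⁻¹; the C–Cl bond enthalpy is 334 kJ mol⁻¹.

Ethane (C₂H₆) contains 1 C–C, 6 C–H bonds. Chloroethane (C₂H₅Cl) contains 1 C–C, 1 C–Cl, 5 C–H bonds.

Bonds broken (reactants):
  C–C: 1 × 337 = 337
  C–H: 6 × 418 = 2508
  Cl–Cl: 1 × 235 = 235
  Σ(broken) = 3080 kJ
Bonds formed (products):
  C–C: 1 × 337 = 337
  C–Cl: 1 × 334 = 334
  C–H: 5 × 418 = 2090
  H–Cl: 1 × 417 = 417
  Σ(formed) = 3178 kJ
ΔH = Σ(broken) − Σ(formed) = 3080 − 3178 = −98 kJ

ΔH ≈ −98 kJ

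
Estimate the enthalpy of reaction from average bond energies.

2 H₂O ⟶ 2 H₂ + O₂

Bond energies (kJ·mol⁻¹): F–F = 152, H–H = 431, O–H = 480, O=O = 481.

ΔH ≈ +577 kJ

Bonds broken (reactants):
  O–H: 4 × 480 = 1920
  Σ(broken) = 1920 kJ
Bonds formed (products):
  H–H: 2 × 431 = 862
  O=O: 1 × 481 = 481
  Σ(formed) = 1343 kJ
ΔH = Σ(broken) − Σ(formed) = 1920 − 1343 = +577 kJ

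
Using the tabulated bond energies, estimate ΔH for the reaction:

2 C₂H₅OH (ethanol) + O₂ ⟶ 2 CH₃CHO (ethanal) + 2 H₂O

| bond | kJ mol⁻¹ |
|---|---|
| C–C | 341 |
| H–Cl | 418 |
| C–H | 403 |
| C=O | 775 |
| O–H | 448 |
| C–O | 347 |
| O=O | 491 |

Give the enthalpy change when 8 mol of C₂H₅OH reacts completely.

Bonds broken (reactants):
  C–C: 2 × 341 = 682
  C–H: 10 × 403 = 4030
  C–O: 2 × 347 = 694
  O–H: 2 × 448 = 896
  O=O: 1 × 491 = 491
  Σ(broken) = 6793 kJ
Bonds formed (products):
  C–C: 2 × 341 = 682
  C–H: 8 × 403 = 3224
  C=O: 2 × 775 = 1550
  O–H: 4 × 448 = 1792
  Σ(formed) = 7248 kJ
ΔH = Σ(broken) − Σ(formed) = 6793 − 7248 = −455 kJ
For 4× the reaction as written: 4 × (−455) = −1820 kJ

ΔH = −1820 kJ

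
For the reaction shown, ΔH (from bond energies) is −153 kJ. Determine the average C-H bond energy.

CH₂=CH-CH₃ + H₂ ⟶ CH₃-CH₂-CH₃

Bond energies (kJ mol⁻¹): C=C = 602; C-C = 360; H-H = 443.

Let D be the C-H bond energy.
Σ(broken) = 1×360 + 6×D + 1×602 + 1×443 = 1405 + 6D
Σ(formed) = 2×360 + 8×D = 720 + 8D
ΔH = Σ(broken) − Σ(formed) = (1405 + 6D) − (720 + 8D) = +685 − 2D
Setting this equal to −153 kJ gives 2D = 838, so D = 419 kJ/mol.

D(C-H) ≈ 419 kJ/mol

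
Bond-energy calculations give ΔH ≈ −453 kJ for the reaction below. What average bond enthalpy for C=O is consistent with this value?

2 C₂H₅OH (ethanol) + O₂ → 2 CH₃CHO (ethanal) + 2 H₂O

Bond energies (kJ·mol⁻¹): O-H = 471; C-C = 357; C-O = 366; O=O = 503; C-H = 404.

Let D be the C=O bond energy.
Σ(broken) = 2×357 + 10×404 + 2×366 + 2×471 + 1×503 = 6931
Σ(formed) = 2×357 + 8×404 + 2×D + 4×471 = 5830 + 2D
ΔH = Σ(broken) − Σ(formed) = (6931) − (5830 + 2D) = +1101 − 2D
Setting this equal to −453 kJ gives 2D = 1554, so D = 777 kJ/mol.

D(C=O) ≈ 777 kJ/mol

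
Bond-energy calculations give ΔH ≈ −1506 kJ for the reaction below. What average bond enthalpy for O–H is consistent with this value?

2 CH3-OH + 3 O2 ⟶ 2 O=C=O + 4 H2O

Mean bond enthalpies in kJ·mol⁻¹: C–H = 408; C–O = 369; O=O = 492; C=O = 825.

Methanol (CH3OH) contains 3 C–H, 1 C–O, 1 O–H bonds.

Let D be the O–H bond energy.
Σ(broken) = 6×408 + 2×369 + 2×D + 3×492 = 4662 + 2D
Σ(formed) = 4×825 + 8×D = 3300 + 8D
ΔH = Σ(broken) − Σ(formed) = (4662 + 2D) − (3300 + 8D) = +1362 − 6D
Setting this equal to −1506 kJ gives 6D = 2868, so D = 478 kJ/mol.

D(O–H) ≈ 478 kJ/mol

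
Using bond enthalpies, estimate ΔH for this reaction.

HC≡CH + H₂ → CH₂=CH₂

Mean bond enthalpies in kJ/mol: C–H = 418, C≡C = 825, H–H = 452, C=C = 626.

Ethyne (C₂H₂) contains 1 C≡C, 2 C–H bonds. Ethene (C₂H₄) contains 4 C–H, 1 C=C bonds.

ΔH ≈ −185 kJ

Bonds broken (reactants):
  C≡C: 1 × 825 = 825
  C–H: 2 × 418 = 836
  H–H: 1 × 452 = 452
  Σ(broken) = 2113 kJ
Bonds formed (products):
  C–H: 4 × 418 = 1672
  C=C: 1 × 626 = 626
  Σ(formed) = 2298 kJ
ΔH = Σ(broken) − Σ(formed) = 2113 − 2298 = −185 kJ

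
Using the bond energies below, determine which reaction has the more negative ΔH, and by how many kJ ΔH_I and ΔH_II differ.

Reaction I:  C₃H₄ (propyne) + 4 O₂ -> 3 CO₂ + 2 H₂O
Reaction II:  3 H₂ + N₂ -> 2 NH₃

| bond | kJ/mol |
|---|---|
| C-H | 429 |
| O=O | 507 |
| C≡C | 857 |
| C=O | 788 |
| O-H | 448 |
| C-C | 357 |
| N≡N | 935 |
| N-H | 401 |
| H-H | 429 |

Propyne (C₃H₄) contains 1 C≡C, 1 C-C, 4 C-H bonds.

Reaction I, by 1378 kJ

Reaction I:
  Bonds broken (reactants):
    C≡C: 1 × 857 = 857
    C-C: 1 × 357 = 357
    C-H: 4 × 429 = 1716
    O=O: 4 × 507 = 2028
    Σ(broken) = 4958 kJ
  Bonds formed (products):
    C=O: 6 × 788 = 4728
    O-H: 4 × 448 = 1792
    Σ(formed) = 6520 kJ
  ΔH_I = 4958 − 6520 = −1562 kJ
Reaction II:
  Bonds broken (reactants):
    H-H: 3 × 429 = 1287
    N≡N: 1 × 935 = 935
    Σ(broken) = 2222 kJ
  Bonds formed (products):
    N-H: 6 × 401 = 2406
    Σ(formed) = 2406 kJ
  ΔH_II = 2222 − 2406 = −184 kJ
ΔH_I − ΔH_II = −1378 kJ, so reaction I has the more negative ΔH; |ΔH_I − ΔH_II| = 1378 kJ.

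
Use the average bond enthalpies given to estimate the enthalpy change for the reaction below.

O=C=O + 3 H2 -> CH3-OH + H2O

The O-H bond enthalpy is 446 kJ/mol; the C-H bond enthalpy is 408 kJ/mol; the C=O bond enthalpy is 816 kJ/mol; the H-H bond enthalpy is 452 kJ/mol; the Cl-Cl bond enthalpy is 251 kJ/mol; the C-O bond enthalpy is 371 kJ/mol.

Bonds broken (reactants):
  C=O: 2 × 816 = 1632
  H-H: 3 × 452 = 1356
  Σ(broken) = 2988 kJ
Bonds formed (products):
  C-H: 3 × 408 = 1224
  C-O: 1 × 371 = 371
  O-H: 3 × 446 = 1338
  Σ(formed) = 2933 kJ
ΔH = Σ(broken) − Σ(formed) = 2988 − 2933 = +55 kJ

ΔH ≈ +55 kJ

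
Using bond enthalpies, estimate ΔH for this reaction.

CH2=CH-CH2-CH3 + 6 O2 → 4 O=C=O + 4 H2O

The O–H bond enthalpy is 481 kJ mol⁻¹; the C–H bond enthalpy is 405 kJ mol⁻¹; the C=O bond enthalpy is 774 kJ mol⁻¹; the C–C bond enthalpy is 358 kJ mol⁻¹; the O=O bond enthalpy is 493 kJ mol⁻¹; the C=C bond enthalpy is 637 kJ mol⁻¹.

ΔH ≈ −2489 kJ

Bonds broken (reactants):
  C–C: 2 × 358 = 716
  C–H: 8 × 405 = 3240
  C=C: 1 × 637 = 637
  O=O: 6 × 493 = 2958
  Σ(broken) = 7551 kJ
Bonds formed (products):
  C=O: 8 × 774 = 6192
  O–H: 8 × 481 = 3848
  Σ(formed) = 10040 kJ
ΔH = Σ(broken) − Σ(formed) = 7551 − 10040 = −2489 kJ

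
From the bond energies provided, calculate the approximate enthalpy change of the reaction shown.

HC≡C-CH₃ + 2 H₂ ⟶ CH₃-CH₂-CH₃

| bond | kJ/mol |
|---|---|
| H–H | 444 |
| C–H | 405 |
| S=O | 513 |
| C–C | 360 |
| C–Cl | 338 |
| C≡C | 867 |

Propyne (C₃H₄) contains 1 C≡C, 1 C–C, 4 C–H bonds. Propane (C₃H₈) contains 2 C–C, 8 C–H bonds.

Bonds broken (reactants):
  C≡C: 1 × 867 = 867
  C–C: 1 × 360 = 360
  C–H: 4 × 405 = 1620
  H–H: 2 × 444 = 888
  Σ(broken) = 3735 kJ
Bonds formed (products):
  C–C: 2 × 360 = 720
  C–H: 8 × 405 = 3240
  Σ(formed) = 3960 kJ
ΔH = Σ(broken) − Σ(formed) = 3735 − 3960 = −225 kJ

ΔH ≈ −225 kJ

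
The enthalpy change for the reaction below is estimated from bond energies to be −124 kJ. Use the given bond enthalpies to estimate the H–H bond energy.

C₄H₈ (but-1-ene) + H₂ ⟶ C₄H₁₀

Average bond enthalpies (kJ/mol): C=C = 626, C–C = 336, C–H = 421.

D(H–H) ≈ 428 kJ/mol

Let D be the H–H bond energy.
Σ(broken) = 2×336 + 8×421 + 1×626 + 1×D = 4666 + D
Σ(formed) = 3×336 + 10×421 = 5218
ΔH = Σ(broken) − Σ(formed) = (4666 + D) − (5218) = −552 + D
Setting this equal to −124 kJ gives D = 428 kJ/mol.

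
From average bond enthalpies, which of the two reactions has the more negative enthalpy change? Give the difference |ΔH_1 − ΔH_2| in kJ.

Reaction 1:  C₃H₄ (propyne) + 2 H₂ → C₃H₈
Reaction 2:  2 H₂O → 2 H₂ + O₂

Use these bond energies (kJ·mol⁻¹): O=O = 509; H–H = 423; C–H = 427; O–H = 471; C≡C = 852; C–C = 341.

Reaction 1:
  Bonds broken (reactants):
    C≡C: 1 × 852 = 852
    C–C: 1 × 341 = 341
    C–H: 4 × 427 = 1708
    H–H: 2 × 423 = 846
    Σ(broken) = 3747 kJ
  Bonds formed (products):
    C–C: 2 × 341 = 682
    C–H: 8 × 427 = 3416
    Σ(formed) = 4098 kJ
  ΔH_1 = 3747 − 4098 = −351 kJ
Reaction 2:
  Bonds broken (reactants):
    O–H: 4 × 471 = 1884
    Σ(broken) = 1884 kJ
  Bonds formed (products):
    H–H: 2 × 423 = 846
    O=O: 1 × 509 = 509
    Σ(formed) = 1355 kJ
  ΔH_2 = 1884 − 1355 = +529 kJ
ΔH_1 − ΔH_2 = −880 kJ, so reaction 1 has the more negative ΔH; |ΔH_1 − ΔH_2| = 880 kJ.

Reaction 1, by 880 kJ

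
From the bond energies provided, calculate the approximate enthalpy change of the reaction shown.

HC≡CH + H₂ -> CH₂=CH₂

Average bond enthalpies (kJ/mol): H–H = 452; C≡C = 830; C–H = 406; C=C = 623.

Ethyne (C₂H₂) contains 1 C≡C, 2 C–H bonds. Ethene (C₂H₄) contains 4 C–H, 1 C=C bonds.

ΔH ≈ −153 kJ

Bonds broken (reactants):
  C≡C: 1 × 830 = 830
  C–H: 2 × 406 = 812
  H–H: 1 × 452 = 452
  Σ(broken) = 2094 kJ
Bonds formed (products):
  C–H: 4 × 406 = 1624
  C=C: 1 × 623 = 623
  Σ(formed) = 2247 kJ
ΔH = Σ(broken) − Σ(formed) = 2094 − 2247 = −153 kJ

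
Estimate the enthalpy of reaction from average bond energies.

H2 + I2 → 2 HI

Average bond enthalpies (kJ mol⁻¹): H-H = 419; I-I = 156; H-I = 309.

Bonds broken (reactants):
  H-H: 1 × 419 = 419
  I-I: 1 × 156 = 156
  Σ(broken) = 575 kJ
Bonds formed (products):
  H-I: 2 × 309 = 618
  Σ(formed) = 618 kJ
ΔH = Σ(broken) − Σ(formed) = 575 − 618 = −43 kJ

ΔH ≈ −43 kJ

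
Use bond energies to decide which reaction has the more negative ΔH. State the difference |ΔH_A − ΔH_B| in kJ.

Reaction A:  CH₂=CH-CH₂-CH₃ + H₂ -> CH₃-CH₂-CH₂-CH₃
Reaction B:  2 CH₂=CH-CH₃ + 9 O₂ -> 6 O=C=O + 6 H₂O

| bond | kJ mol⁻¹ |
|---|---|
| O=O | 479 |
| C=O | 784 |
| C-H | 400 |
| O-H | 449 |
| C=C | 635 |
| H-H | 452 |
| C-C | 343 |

Reaction A:
  Bonds broken (reactants):
    C-C: 2 × 343 = 686
    C-H: 8 × 400 = 3200
    C=C: 1 × 635 = 635
    H-H: 1 × 452 = 452
    Σ(broken) = 4973 kJ
  Bonds formed (products):
    C-C: 3 × 343 = 1029
    C-H: 10 × 400 = 4000
    Σ(formed) = 5029 kJ
  ΔH_A = 4973 − 5029 = −56 kJ
Reaction B:
  Bonds broken (reactants):
    C-C: 2 × 343 = 686
    C-H: 12 × 400 = 4800
    C=C: 2 × 635 = 1270
    O=O: 9 × 479 = 4311
    Σ(broken) = 11067 kJ
  Bonds formed (products):
    C=O: 12 × 784 = 9408
    O-H: 12 × 449 = 5388
    Σ(formed) = 14796 kJ
  ΔH_B = 11067 − 14796 = −3729 kJ
ΔH_A − ΔH_B = +3673 kJ, so reaction B has the more negative ΔH; |ΔH_A − ΔH_B| = 3673 kJ.

Reaction B, by 3673 kJ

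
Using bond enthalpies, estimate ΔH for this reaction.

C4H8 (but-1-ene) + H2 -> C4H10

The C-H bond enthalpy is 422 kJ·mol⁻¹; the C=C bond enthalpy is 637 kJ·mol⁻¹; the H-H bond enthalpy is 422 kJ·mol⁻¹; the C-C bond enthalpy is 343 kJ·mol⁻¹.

Bonds broken (reactants):
  C-C: 2 × 343 = 686
  C-H: 8 × 422 = 3376
  C=C: 1 × 637 = 637
  H-H: 1 × 422 = 422
  Σ(broken) = 5121 kJ
Bonds formed (products):
  C-C: 3 × 343 = 1029
  C-H: 10 × 422 = 4220
  Σ(formed) = 5249 kJ
ΔH = Σ(broken) − Σ(formed) = 5121 − 5249 = −128 kJ

ΔH ≈ −128 kJ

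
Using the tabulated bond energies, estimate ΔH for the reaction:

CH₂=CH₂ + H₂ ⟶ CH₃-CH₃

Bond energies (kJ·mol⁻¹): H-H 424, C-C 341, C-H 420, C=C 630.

ΔH ≈ −127 kJ

Bonds broken (reactants):
  C-H: 4 × 420 = 1680
  C=C: 1 × 630 = 630
  H-H: 1 × 424 = 424
  Σ(broken) = 2734 kJ
Bonds formed (products):
  C-C: 1 × 341 = 341
  C-H: 6 × 420 = 2520
  Σ(formed) = 2861 kJ
ΔH = Σ(broken) − Σ(formed) = 2734 − 2861 = −127 kJ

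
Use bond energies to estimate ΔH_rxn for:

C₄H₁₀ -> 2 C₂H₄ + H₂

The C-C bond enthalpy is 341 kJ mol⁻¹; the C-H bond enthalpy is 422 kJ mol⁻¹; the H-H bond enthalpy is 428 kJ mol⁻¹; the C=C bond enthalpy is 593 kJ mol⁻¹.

Bonds broken (reactants):
  C-C: 3 × 341 = 1023
  C-H: 10 × 422 = 4220
  Σ(broken) = 5243 kJ
Bonds formed (products):
  C-H: 8 × 422 = 3376
  C=C: 2 × 593 = 1186
  H-H: 1 × 428 = 428
  Σ(formed) = 4990 kJ
ΔH = Σ(broken) − Σ(formed) = 5243 − 4990 = +253 kJ

ΔH ≈ +253 kJ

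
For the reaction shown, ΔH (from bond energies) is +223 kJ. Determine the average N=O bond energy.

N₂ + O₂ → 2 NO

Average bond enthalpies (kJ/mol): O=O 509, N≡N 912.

Let D be the N=O bond energy.
Σ(broken) = 1×912 + 1×509 = 1421
Σ(formed) = 2×D = 2D
ΔH = Σ(broken) − Σ(formed) = (1421) − (2D) = +1421 − 2D
Setting this equal to +223 kJ gives 2D = 1198, so D = 599 kJ/mol.

D(N=O) ≈ 599 kJ/mol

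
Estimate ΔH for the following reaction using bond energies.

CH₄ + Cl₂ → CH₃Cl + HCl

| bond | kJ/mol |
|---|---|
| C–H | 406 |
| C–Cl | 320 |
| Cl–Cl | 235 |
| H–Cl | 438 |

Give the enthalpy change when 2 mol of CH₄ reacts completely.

Bonds broken (reactants):
  C–H: 4 × 406 = 1624
  Cl–Cl: 1 × 235 = 235
  Σ(broken) = 1859 kJ
Bonds formed (products):
  C–Cl: 1 × 320 = 320
  C–H: 3 × 406 = 1218
  H–Cl: 1 × 438 = 438
  Σ(formed) = 1976 kJ
ΔH = Σ(broken) − Σ(formed) = 1859 − 1976 = −117 kJ
For 2× the reaction as written: 2 × (−117) = −234 kJ

ΔH = −234 kJ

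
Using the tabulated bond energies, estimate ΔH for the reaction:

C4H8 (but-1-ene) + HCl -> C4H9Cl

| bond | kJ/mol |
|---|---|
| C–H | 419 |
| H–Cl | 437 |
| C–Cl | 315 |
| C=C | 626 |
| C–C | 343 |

Bonds broken (reactants):
  C–C: 2 × 343 = 686
  C–H: 8 × 419 = 3352
  C=C: 1 × 626 = 626
  H–Cl: 1 × 437 = 437
  Σ(broken) = 5101 kJ
Bonds formed (products):
  C–C: 3 × 343 = 1029
  C–Cl: 1 × 315 = 315
  C–H: 9 × 419 = 3771
  Σ(formed) = 5115 kJ
ΔH = Σ(broken) − Σ(formed) = 5101 − 5115 = −14 kJ

ΔH ≈ −14 kJ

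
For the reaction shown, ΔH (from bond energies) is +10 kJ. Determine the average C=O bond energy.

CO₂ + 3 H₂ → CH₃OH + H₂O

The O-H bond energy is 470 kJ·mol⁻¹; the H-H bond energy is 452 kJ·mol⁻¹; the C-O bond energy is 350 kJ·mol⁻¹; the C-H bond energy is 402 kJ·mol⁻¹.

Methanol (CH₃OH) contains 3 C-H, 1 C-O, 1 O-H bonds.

Let D be the C=O bond energy.
Σ(broken) = 2×D + 3×452 = 1356 + 2D
Σ(formed) = 3×402 + 1×350 + 3×470 = 2966
ΔH = Σ(broken) − Σ(formed) = (1356 + 2D) − (2966) = −1610 + 2D
Setting this equal to +10 kJ gives 2D = 1620, so D = 810 kJ/mol.

D(C=O) ≈ 810 kJ/mol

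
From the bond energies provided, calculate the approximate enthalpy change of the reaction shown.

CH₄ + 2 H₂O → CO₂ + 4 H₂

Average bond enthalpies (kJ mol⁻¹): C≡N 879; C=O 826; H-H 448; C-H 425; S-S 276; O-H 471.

ΔH ≈ +140 kJ

Bonds broken (reactants):
  C-H: 4 × 425 = 1700
  O-H: 4 × 471 = 1884
  Σ(broken) = 3584 kJ
Bonds formed (products):
  C=O: 2 × 826 = 1652
  H-H: 4 × 448 = 1792
  Σ(formed) = 3444 kJ
ΔH = Σ(broken) − Σ(formed) = 3584 − 3444 = +140 kJ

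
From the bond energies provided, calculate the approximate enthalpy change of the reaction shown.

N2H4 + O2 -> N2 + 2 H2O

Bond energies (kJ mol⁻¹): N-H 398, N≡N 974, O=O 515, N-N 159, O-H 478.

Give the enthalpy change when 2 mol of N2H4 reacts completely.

ΔH = −1240 kJ

Bonds broken (reactants):
  N-H: 4 × 398 = 1592
  N-N: 1 × 159 = 159
  O=O: 1 × 515 = 515
  Σ(broken) = 2266 kJ
Bonds formed (products):
  N≡N: 1 × 974 = 974
  O-H: 4 × 478 = 1912
  Σ(formed) = 2886 kJ
ΔH = Σ(broken) − Σ(formed) = 2266 − 2886 = −620 kJ
For 2× the reaction as written: 2 × (−620) = −1240 kJ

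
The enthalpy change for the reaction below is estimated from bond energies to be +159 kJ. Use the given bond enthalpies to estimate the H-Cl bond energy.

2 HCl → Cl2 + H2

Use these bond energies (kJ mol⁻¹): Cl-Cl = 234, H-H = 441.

D(H-Cl) ≈ 417 kJ/mol

Let D be the H-Cl bond energy.
Σ(broken) = 2×D = 2D
Σ(formed) = 1×234 + 1×441 = 675
ΔH = Σ(broken) − Σ(formed) = (2D) − (675) = −675 + 2D
Setting this equal to +159 kJ gives 2D = 834, so D = 417 kJ/mol.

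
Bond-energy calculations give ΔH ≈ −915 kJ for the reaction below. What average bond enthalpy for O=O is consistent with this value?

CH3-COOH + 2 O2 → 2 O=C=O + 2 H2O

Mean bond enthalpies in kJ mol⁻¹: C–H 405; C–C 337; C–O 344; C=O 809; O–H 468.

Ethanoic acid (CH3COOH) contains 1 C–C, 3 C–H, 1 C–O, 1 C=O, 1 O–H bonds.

Let D be the O=O bond energy.
Σ(broken) = 1×337 + 3×405 + 1×344 + 1×809 + 1×468 + 2×D = 3173 + 2D
Σ(formed) = 4×809 + 4×468 = 5108
ΔH = Σ(broken) − Σ(formed) = (3173 + 2D) − (5108) = −1935 + 2D
Setting this equal to −915 kJ gives 2D = 1020, so D = 510 kJ/mol.

D(O=O) ≈ 510 kJ/mol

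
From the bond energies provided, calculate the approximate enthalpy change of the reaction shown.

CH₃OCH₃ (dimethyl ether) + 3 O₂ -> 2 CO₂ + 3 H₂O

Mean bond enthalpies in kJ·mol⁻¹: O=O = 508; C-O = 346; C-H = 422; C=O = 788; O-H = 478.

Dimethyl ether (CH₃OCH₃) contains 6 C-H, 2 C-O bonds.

Bonds broken (reactants):
  C-H: 6 × 422 = 2532
  C-O: 2 × 346 = 692
  O=O: 3 × 508 = 1524
  Σ(broken) = 4748 kJ
Bonds formed (products):
  C=O: 4 × 788 = 3152
  O-H: 6 × 478 = 2868
  Σ(formed) = 6020 kJ
ΔH = Σ(broken) − Σ(formed) = 4748 − 6020 = −1272 kJ

ΔH ≈ −1272 kJ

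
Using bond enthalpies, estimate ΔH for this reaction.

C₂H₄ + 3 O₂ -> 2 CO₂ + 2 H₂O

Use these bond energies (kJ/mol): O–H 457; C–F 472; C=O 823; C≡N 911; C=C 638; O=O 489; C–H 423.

ΔH ≈ −1323 kJ

Bonds broken (reactants):
  C–H: 4 × 423 = 1692
  C=C: 1 × 638 = 638
  O=O: 3 × 489 = 1467
  Σ(broken) = 3797 kJ
Bonds formed (products):
  C=O: 4 × 823 = 3292
  O–H: 4 × 457 = 1828
  Σ(formed) = 5120 kJ
ΔH = Σ(broken) − Σ(formed) = 3797 − 5120 = −1323 kJ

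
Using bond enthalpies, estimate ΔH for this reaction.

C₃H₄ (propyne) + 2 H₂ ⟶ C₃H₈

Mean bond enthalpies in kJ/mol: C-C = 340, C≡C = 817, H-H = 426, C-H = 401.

ΔH ≈ −275 kJ

Bonds broken (reactants):
  C≡C: 1 × 817 = 817
  C-C: 1 × 340 = 340
  C-H: 4 × 401 = 1604
  H-H: 2 × 426 = 852
  Σ(broken) = 3613 kJ
Bonds formed (products):
  C-C: 2 × 340 = 680
  C-H: 8 × 401 = 3208
  Σ(formed) = 3888 kJ
ΔH = Σ(broken) − Σ(formed) = 3613 − 3888 = −275 kJ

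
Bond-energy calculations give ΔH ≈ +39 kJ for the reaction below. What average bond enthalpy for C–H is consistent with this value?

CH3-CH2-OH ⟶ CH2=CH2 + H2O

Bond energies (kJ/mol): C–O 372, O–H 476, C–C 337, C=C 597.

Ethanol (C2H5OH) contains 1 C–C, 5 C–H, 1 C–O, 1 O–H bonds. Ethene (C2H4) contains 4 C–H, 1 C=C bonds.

D(C–H) ≈ 403 kJ/mol

Let D be the C–H bond energy.
Σ(broken) = 1×337 + 5×D + 1×372 + 1×476 = 1185 + 5D
Σ(formed) = 4×D + 1×597 + 2×476 = 1549 + 4D
ΔH = Σ(broken) − Σ(formed) = (1185 + 5D) − (1549 + 4D) = −364 + D
Setting this equal to +39 kJ gives D = 403 kJ/mol.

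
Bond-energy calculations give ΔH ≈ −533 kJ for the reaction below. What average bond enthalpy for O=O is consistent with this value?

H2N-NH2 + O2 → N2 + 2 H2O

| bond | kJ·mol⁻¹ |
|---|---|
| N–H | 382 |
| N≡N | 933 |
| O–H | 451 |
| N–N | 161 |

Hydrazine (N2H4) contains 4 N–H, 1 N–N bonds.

Let D be the O=O bond energy.
Σ(broken) = 4×382 + 1×161 + 1×D = 1689 + D
Σ(formed) = 1×933 + 4×451 = 2737
ΔH = Σ(broken) − Σ(formed) = (1689 + D) − (2737) = −1048 + D
Setting this equal to −533 kJ gives D = 515 kJ/mol.

D(O=O) ≈ 515 kJ/mol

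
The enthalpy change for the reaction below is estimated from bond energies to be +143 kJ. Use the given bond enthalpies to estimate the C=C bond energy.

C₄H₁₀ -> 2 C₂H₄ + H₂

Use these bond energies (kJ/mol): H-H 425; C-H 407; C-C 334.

Let D be the C=C bond energy.
Σ(broken) = 3×334 + 10×407 = 5072
Σ(formed) = 8×407 + 2×D + 1×425 = 3681 + 2D
ΔH = Σ(broken) − Σ(formed) = (5072) − (3681 + 2D) = +1391 − 2D
Setting this equal to +143 kJ gives 2D = 1248, so D = 624 kJ/mol.

D(C=C) ≈ 624 kJ/mol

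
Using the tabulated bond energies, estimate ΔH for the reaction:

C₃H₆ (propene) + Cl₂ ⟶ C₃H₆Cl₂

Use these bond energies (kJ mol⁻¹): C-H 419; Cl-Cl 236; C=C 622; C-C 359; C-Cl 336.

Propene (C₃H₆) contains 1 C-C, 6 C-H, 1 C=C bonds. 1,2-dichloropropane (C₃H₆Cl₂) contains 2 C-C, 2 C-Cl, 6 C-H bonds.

Bonds broken (reactants):
  C-C: 1 × 359 = 359
  C-H: 6 × 419 = 2514
  C=C: 1 × 622 = 622
  Cl-Cl: 1 × 236 = 236
  Σ(broken) = 3731 kJ
Bonds formed (products):
  C-C: 2 × 359 = 718
  C-Cl: 2 × 336 = 672
  C-H: 6 × 419 = 2514
  Σ(formed) = 3904 kJ
ΔH = Σ(broken) − Σ(formed) = 3731 − 3904 = −173 kJ

ΔH ≈ −173 kJ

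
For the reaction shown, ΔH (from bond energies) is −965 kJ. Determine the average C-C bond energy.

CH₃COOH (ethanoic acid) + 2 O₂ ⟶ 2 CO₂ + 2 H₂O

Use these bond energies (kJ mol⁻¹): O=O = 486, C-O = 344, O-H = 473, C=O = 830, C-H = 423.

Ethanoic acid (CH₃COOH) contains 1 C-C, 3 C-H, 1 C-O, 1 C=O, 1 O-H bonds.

Let D be the C-C bond energy.
Σ(broken) = 1×D + 3×423 + 1×344 + 1×830 + 1×473 + 2×486 = 3888 + D
Σ(formed) = 4×830 + 4×473 = 5212
ΔH = Σ(broken) − Σ(formed) = (3888 + D) − (5212) = −1324 + D
Setting this equal to −965 kJ gives D = 359 kJ/mol.

D(C-C) ≈ 359 kJ/mol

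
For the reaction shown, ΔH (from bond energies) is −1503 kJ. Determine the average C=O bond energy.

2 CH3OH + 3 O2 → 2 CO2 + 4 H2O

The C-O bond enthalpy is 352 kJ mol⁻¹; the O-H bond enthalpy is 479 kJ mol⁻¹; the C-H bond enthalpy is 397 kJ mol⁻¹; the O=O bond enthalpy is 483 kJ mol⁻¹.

Let D be the C=O bond energy.
Σ(broken) = 6×397 + 2×352 + 2×479 + 3×483 = 5493
Σ(formed) = 4×D + 8×479 = 3832 + 4D
ΔH = Σ(broken) − Σ(formed) = (5493) − (3832 + 4D) = +1661 − 4D
Setting this equal to −1503 kJ gives 4D = 3164, so D = 791 kJ/mol.

D(C=O) ≈ 791 kJ/mol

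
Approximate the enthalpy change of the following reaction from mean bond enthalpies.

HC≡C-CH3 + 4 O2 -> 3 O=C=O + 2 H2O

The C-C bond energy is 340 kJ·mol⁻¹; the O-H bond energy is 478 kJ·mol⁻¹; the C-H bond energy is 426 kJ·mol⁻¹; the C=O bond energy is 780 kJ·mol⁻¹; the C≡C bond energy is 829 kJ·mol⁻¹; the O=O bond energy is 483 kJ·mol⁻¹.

ΔH ≈ −1787 kJ

Bonds broken (reactants):
  C≡C: 1 × 829 = 829
  C-C: 1 × 340 = 340
  C-H: 4 × 426 = 1704
  O=O: 4 × 483 = 1932
  Σ(broken) = 4805 kJ
Bonds formed (products):
  C=O: 6 × 780 = 4680
  O-H: 4 × 478 = 1912
  Σ(formed) = 6592 kJ
ΔH = Σ(broken) − Σ(formed) = 4805 − 6592 = −1787 kJ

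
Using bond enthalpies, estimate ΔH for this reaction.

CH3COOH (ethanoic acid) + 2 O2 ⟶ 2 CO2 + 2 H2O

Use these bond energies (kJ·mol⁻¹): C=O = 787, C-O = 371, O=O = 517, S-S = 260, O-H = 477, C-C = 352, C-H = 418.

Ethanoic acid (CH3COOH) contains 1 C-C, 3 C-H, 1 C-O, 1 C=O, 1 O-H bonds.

ΔH ≈ −781 kJ

Bonds broken (reactants):
  C-C: 1 × 352 = 352
  C-H: 3 × 418 = 1254
  C-O: 1 × 371 = 371
  C=O: 1 × 787 = 787
  O-H: 1 × 477 = 477
  O=O: 2 × 517 = 1034
  Σ(broken) = 4275 kJ
Bonds formed (products):
  C=O: 4 × 787 = 3148
  O-H: 4 × 477 = 1908
  Σ(formed) = 5056 kJ
ΔH = Σ(broken) − Σ(formed) = 4275 − 5056 = −781 kJ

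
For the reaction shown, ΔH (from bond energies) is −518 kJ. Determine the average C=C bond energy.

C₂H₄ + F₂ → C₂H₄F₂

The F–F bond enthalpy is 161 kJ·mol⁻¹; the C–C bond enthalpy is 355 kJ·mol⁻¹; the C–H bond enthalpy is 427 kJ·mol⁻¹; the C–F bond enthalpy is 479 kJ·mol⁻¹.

D(C=C) ≈ 634 kJ/mol

Let D be the C=C bond energy.
Σ(broken) = 4×427 + 1×D + 1×161 = 1869 + D
Σ(formed) = 1×355 + 2×479 + 4×427 = 3021
ΔH = Σ(broken) − Σ(formed) = (1869 + D) − (3021) = −1152 + D
Setting this equal to −518 kJ gives D = 634 kJ/mol.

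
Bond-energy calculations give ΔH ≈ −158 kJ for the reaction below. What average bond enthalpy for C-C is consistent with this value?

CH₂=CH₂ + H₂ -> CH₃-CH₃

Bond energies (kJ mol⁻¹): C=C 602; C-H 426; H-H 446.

Let D be the C-C bond energy.
Σ(broken) = 4×426 + 1×602 + 1×446 = 2752
Σ(formed) = 1×D + 6×426 = 2556 + D
ΔH = Σ(broken) − Σ(formed) = (2752) − (2556 + D) = +196 − D
Setting this equal to −158 kJ gives D = 354 kJ/mol.

D(C-C) ≈ 354 kJ/mol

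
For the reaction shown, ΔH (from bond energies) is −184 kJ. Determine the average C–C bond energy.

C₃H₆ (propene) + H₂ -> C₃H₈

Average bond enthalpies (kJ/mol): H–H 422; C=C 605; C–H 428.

D(C–C) ≈ 355 kJ/mol

Let D be the C–C bond energy.
Σ(broken) = 1×D + 6×428 + 1×605 + 1×422 = 3595 + D
Σ(formed) = 2×D + 8×428 = 3424 + 2D
ΔH = Σ(broken) − Σ(formed) = (3595 + D) − (3424 + 2D) = +171 − D
Setting this equal to −184 kJ gives D = 355 kJ/mol.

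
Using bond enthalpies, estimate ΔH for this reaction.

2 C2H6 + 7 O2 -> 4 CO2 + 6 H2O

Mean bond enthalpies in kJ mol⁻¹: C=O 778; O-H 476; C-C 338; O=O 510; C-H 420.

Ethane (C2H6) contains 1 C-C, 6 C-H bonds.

ΔH ≈ −2650 kJ

Bonds broken (reactants):
  C-C: 2 × 338 = 676
  C-H: 12 × 420 = 5040
  O=O: 7 × 510 = 3570
  Σ(broken) = 9286 kJ
Bonds formed (products):
  C=O: 8 × 778 = 6224
  O-H: 12 × 476 = 5712
  Σ(formed) = 11936 kJ
ΔH = Σ(broken) − Σ(formed) = 9286 − 11936 = −2650 kJ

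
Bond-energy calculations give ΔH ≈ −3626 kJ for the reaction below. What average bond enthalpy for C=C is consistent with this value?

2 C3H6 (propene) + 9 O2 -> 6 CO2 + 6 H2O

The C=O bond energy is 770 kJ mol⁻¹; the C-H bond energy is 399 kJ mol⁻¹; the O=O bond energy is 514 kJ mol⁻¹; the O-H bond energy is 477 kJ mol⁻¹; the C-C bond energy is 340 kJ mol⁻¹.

D(C=C) ≈ 622 kJ/mol

Let D be the C=C bond energy.
Σ(broken) = 2×340 + 12×399 + 2×D + 9×514 = 10094 + 2D
Σ(formed) = 12×770 + 12×477 = 14964
ΔH = Σ(broken) − Σ(formed) = (10094 + 2D) − (14964) = −4870 + 2D
Setting this equal to −3626 kJ gives 2D = 1244, so D = 622 kJ/mol.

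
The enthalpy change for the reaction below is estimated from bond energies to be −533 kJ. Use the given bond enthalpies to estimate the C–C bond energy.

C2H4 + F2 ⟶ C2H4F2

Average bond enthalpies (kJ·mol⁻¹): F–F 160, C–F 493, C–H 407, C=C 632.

D(C–C) ≈ 339 kJ/mol

Let D be the C–C bond energy.
Σ(broken) = 4×407 + 1×632 + 1×160 = 2420
Σ(formed) = 1×D + 2×493 + 4×407 = 2614 + D
ΔH = Σ(broken) − Σ(formed) = (2420) − (2614 + D) = −194 − D
Setting this equal to −533 kJ gives D = 339 kJ/mol.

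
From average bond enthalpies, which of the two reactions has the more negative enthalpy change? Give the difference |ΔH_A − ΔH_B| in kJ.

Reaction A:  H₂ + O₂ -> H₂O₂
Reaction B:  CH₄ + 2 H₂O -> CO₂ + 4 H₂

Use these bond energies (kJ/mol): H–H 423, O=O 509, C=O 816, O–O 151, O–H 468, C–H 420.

Reaction A, by 383 kJ

Reaction A:
  Bonds broken (reactants):
    H–H: 1 × 423 = 423
    O=O: 1 × 509 = 509
    Σ(broken) = 932 kJ
  Bonds formed (products):
    O–H: 2 × 468 = 936
    O–O: 1 × 151 = 151
    Σ(formed) = 1087 kJ
  ΔH_A = 932 − 1087 = −155 kJ
Reaction B:
  Bonds broken (reactants):
    C–H: 4 × 420 = 1680
    O–H: 4 × 468 = 1872
    Σ(broken) = 3552 kJ
  Bonds formed (products):
    C=O: 2 × 816 = 1632
    H–H: 4 × 423 = 1692
    Σ(formed) = 3324 kJ
  ΔH_B = 3552 − 3324 = +228 kJ
ΔH_A − ΔH_B = −383 kJ, so reaction A has the more negative ΔH; |ΔH_A − ΔH_B| = 383 kJ.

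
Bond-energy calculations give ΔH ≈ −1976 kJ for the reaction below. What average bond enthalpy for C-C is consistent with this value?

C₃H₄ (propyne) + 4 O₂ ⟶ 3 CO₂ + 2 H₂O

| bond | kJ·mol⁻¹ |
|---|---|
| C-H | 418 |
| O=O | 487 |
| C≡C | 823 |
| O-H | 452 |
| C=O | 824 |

D(C-C) ≈ 333 kJ/mol

Let D be the C-C bond energy.
Σ(broken) = 1×823 + 1×D + 4×418 + 4×487 = 4443 + D
Σ(formed) = 6×824 + 4×452 = 6752
ΔH = Σ(broken) − Σ(formed) = (4443 + D) − (6752) = −2309 + D
Setting this equal to −1976 kJ gives D = 333 kJ/mol.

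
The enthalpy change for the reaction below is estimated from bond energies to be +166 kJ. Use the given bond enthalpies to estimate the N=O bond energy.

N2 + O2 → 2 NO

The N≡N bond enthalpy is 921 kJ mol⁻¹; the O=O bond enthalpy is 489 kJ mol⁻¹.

Let D be the N=O bond energy.
Σ(broken) = 1×921 + 1×489 = 1410
Σ(formed) = 2×D = 2D
ΔH = Σ(broken) − Σ(formed) = (1410) − (2D) = +1410 − 2D
Setting this equal to +166 kJ gives 2D = 1244, so D = 622 kJ/mol.

D(N=O) ≈ 622 kJ/mol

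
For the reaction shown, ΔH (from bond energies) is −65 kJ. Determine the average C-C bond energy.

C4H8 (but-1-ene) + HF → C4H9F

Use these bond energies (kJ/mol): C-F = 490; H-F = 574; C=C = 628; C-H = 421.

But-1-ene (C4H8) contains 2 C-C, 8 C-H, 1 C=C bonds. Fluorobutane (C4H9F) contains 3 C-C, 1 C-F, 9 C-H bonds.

Let D be the C-C bond energy.
Σ(broken) = 2×D + 8×421 + 1×628 + 1×574 = 4570 + 2D
Σ(formed) = 3×D + 1×490 + 9×421 = 4279 + 3D
ΔH = Σ(broken) − Σ(formed) = (4570 + 2D) − (4279 + 3D) = +291 − D
Setting this equal to −65 kJ gives D = 356 kJ/mol.

D(C-C) ≈ 356 kJ/mol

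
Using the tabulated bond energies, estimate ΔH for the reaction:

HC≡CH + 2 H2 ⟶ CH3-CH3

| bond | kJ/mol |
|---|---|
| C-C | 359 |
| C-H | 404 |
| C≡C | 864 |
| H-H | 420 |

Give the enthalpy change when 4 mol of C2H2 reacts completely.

ΔH = −1084 kJ

Bonds broken (reactants):
  C≡C: 1 × 864 = 864
  C-H: 2 × 404 = 808
  H-H: 2 × 420 = 840
  Σ(broken) = 2512 kJ
Bonds formed (products):
  C-C: 1 × 359 = 359
  C-H: 6 × 404 = 2424
  Σ(formed) = 2783 kJ
ΔH = Σ(broken) − Σ(formed) = 2512 − 2783 = −271 kJ
For 4× the reaction as written: 4 × (−271) = −1084 kJ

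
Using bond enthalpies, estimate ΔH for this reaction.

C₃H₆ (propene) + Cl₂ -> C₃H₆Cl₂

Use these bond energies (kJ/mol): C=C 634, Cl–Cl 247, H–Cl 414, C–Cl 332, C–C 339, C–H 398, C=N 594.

Bonds broken (reactants):
  C–C: 1 × 339 = 339
  C–H: 6 × 398 = 2388
  C=C: 1 × 634 = 634
  Cl–Cl: 1 × 247 = 247
  Σ(broken) = 3608 kJ
Bonds formed (products):
  C–C: 2 × 339 = 678
  C–Cl: 2 × 332 = 664
  C–H: 6 × 398 = 2388
  Σ(formed) = 3730 kJ
ΔH = Σ(broken) − Σ(formed) = 3608 − 3730 = −122 kJ

ΔH ≈ −122 kJ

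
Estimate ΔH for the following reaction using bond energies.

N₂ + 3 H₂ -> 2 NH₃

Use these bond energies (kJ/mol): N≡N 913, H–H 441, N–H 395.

ΔH ≈ −134 kJ

Bonds broken (reactants):
  H–H: 3 × 441 = 1323
  N≡N: 1 × 913 = 913
  Σ(broken) = 2236 kJ
Bonds formed (products):
  N–H: 6 × 395 = 2370
  Σ(formed) = 2370 kJ
ΔH = Σ(broken) − Σ(formed) = 2236 − 2370 = −134 kJ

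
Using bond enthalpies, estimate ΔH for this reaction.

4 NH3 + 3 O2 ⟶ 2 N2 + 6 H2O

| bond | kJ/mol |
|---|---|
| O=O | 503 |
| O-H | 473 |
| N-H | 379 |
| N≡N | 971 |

ΔH ≈ −1561 kJ

Bonds broken (reactants):
  N-H: 12 × 379 = 4548
  O=O: 3 × 503 = 1509
  Σ(broken) = 6057 kJ
Bonds formed (products):
  N≡N: 2 × 971 = 1942
  O-H: 12 × 473 = 5676
  Σ(formed) = 7618 kJ
ΔH = Σ(broken) − Σ(formed) = 6057 − 7618 = −1561 kJ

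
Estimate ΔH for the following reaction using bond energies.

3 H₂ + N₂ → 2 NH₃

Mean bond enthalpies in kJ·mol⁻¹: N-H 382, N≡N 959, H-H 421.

ΔH ≈ −70 kJ

Bonds broken (reactants):
  H-H: 3 × 421 = 1263
  N≡N: 1 × 959 = 959
  Σ(broken) = 2222 kJ
Bonds formed (products):
  N-H: 6 × 382 = 2292
  Σ(formed) = 2292 kJ
ΔH = Σ(broken) − Σ(formed) = 2222 − 2292 = −70 kJ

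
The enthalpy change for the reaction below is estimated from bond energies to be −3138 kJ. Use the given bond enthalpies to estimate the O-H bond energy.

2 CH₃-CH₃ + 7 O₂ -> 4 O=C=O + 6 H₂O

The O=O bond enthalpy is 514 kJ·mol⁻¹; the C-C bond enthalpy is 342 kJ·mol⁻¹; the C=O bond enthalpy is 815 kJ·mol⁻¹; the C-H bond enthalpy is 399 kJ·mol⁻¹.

Let D be the O-H bond energy.
Σ(broken) = 2×342 + 12×399 + 7×514 = 9070
Σ(formed) = 8×815 + 12×D = 6520 + 12D
ΔH = Σ(broken) − Σ(formed) = (9070) − (6520 + 12D) = +2550 − 12D
Setting this equal to −3138 kJ gives 12D = 5688, so D = 474 kJ/mol.

D(O-H) ≈ 474 kJ/mol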